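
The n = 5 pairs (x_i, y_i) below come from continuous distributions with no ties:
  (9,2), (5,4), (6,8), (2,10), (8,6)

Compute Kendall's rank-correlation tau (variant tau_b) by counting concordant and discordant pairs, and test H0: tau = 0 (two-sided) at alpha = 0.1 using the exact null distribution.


Step 1: Enumerate the 10 unordered pairs (i,j) with i<j and classify each by sign(x_j-x_i) * sign(y_j-y_i).
  (1,2):dx=-4,dy=+2->D; (1,3):dx=-3,dy=+6->D; (1,4):dx=-7,dy=+8->D; (1,5):dx=-1,dy=+4->D
  (2,3):dx=+1,dy=+4->C; (2,4):dx=-3,dy=+6->D; (2,5):dx=+3,dy=+2->C; (3,4):dx=-4,dy=+2->D
  (3,5):dx=+2,dy=-2->D; (4,5):dx=+6,dy=-4->D
Step 2: C = 2, D = 8, total pairs = 10.
Step 3: tau = (C - D)/(n(n-1)/2) = (2 - 8)/10 = -0.600000.
Step 4: Exact two-sided p-value (enumerate n! = 120 permutations of y under H0): p = 0.233333.
Step 5: alpha = 0.1. fail to reject H0.

tau_b = -0.6000 (C=2, D=8), p = 0.233333, fail to reject H0.


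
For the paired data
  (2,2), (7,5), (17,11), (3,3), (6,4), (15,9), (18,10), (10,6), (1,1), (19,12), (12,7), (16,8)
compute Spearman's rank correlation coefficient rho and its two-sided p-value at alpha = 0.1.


Step 1: Rank x and y separately (midranks; no ties here).
rank(x): 2->2, 7->5, 17->10, 3->3, 6->4, 15->8, 18->11, 10->6, 1->1, 19->12, 12->7, 16->9
rank(y): 2->2, 5->5, 11->11, 3->3, 4->4, 9->9, 10->10, 6->6, 1->1, 12->12, 7->7, 8->8
Step 2: d_i = R_x(i) - R_y(i); compute d_i^2.
  (2-2)^2=0, (5-5)^2=0, (10-11)^2=1, (3-3)^2=0, (4-4)^2=0, (8-9)^2=1, (11-10)^2=1, (6-6)^2=0, (1-1)^2=0, (12-12)^2=0, (7-7)^2=0, (9-8)^2=1
sum(d^2) = 4.
Step 3: rho = 1 - 6*4 / (12*(12^2 - 1)) = 1 - 24/1716 = 0.986014.
Step 4: Under H0, t = rho * sqrt((n-2)/(1-rho^2)) = 18.7088 ~ t(10).
Step 5: Two-sided p-value from the t-distribution with 10 df = 0.000000.
Step 6: alpha = 0.1. reject H0.

rho = 0.9860, p = 0.000000, reject H0 at alpha = 0.1.


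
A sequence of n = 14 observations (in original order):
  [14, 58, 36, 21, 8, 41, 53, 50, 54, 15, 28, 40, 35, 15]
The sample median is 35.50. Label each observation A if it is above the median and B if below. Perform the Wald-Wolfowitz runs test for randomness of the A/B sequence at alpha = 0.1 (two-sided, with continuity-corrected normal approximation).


Step 1: Compute median = 35.50; label A = above, B = below.
Labels in order: BAABBAAAABBABB  (n_A = 7, n_B = 7)
Step 2: Count runs R = 7.
Step 3: Under H0 (random ordering), E[R] = 2*n_A*n_B/(n_A+n_B) + 1 = 2*7*7/14 + 1 = 8.0000.
        Var[R] = 2*n_A*n_B*(2*n_A*n_B - n_A - n_B) / ((n_A+n_B)^2 * (n_A+n_B-1)) = 8232/2548 = 3.2308.
        SD[R] = 1.7974.
Step 4: Continuity-corrected z = (R + 0.5 - E[R]) / SD[R] = (7 + 0.5 - 8.0000) / 1.7974 = -0.2782.
Step 5: Two-sided p-value via normal approximation = 2*(1 - Phi(|z|)) = 0.780879.
Step 6: alpha = 0.1. fail to reject H0.

R = 7, z = -0.2782, p = 0.780879, fail to reject H0.


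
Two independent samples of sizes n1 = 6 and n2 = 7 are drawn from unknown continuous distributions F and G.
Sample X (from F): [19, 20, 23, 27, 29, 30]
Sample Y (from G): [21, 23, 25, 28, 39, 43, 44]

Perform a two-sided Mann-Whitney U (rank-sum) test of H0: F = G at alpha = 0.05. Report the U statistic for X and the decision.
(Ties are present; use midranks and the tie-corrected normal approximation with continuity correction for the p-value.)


Step 1: Combine and sort all 13 observations; assign midranks.
sorted (value, group): (19,X), (20,X), (21,Y), (23,X), (23,Y), (25,Y), (27,X), (28,Y), (29,X), (30,X), (39,Y), (43,Y), (44,Y)
ranks: 19->1, 20->2, 21->3, 23->4.5, 23->4.5, 25->6, 27->7, 28->8, 29->9, 30->10, 39->11, 43->12, 44->13
Step 2: Rank sum for X: R1 = 1 + 2 + 4.5 + 7 + 9 + 10 = 33.5.
Step 3: U_X = R1 - n1(n1+1)/2 = 33.5 - 6*7/2 = 33.5 - 21 = 12.5.
       U_Y = n1*n2 - U_X = 42 - 12.5 = 29.5.
Step 4: Ties are present, so use the tie-corrected normal approximation (with continuity correction) for the p-value.
Step 5: p-value = 0.252445; compare to alpha = 0.05. fail to reject H0.

U_X = 12.5, p = 0.252445, fail to reject H0 at alpha = 0.05.


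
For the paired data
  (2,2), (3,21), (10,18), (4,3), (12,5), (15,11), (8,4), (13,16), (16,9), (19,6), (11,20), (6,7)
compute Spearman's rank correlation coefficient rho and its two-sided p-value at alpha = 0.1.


Step 1: Rank x and y separately (midranks; no ties here).
rank(x): 2->1, 3->2, 10->6, 4->3, 12->8, 15->10, 8->5, 13->9, 16->11, 19->12, 11->7, 6->4
rank(y): 2->1, 21->12, 18->10, 3->2, 5->4, 11->8, 4->3, 16->9, 9->7, 6->5, 20->11, 7->6
Step 2: d_i = R_x(i) - R_y(i); compute d_i^2.
  (1-1)^2=0, (2-12)^2=100, (6-10)^2=16, (3-2)^2=1, (8-4)^2=16, (10-8)^2=4, (5-3)^2=4, (9-9)^2=0, (11-7)^2=16, (12-5)^2=49, (7-11)^2=16, (4-6)^2=4
sum(d^2) = 226.
Step 3: rho = 1 - 6*226 / (12*(12^2 - 1)) = 1 - 1356/1716 = 0.209790.
Step 4: Under H0, t = rho * sqrt((n-2)/(1-rho^2)) = 0.6785 ~ t(10).
Step 5: Two-sided p-value from the t-distribution with 10 df = 0.512841.
Step 6: alpha = 0.1. fail to reject H0.

rho = 0.2098, p = 0.512841, fail to reject H0 at alpha = 0.1.


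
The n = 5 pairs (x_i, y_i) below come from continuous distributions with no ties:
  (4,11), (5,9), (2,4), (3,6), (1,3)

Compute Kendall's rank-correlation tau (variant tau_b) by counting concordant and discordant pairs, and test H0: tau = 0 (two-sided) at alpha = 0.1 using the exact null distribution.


Step 1: Enumerate the 10 unordered pairs (i,j) with i<j and classify each by sign(x_j-x_i) * sign(y_j-y_i).
  (1,2):dx=+1,dy=-2->D; (1,3):dx=-2,dy=-7->C; (1,4):dx=-1,dy=-5->C; (1,5):dx=-3,dy=-8->C
  (2,3):dx=-3,dy=-5->C; (2,4):dx=-2,dy=-3->C; (2,5):dx=-4,dy=-6->C; (3,4):dx=+1,dy=+2->C
  (3,5):dx=-1,dy=-1->C; (4,5):dx=-2,dy=-3->C
Step 2: C = 9, D = 1, total pairs = 10.
Step 3: tau = (C - D)/(n(n-1)/2) = (9 - 1)/10 = 0.800000.
Step 4: Exact two-sided p-value (enumerate n! = 120 permutations of y under H0): p = 0.083333.
Step 5: alpha = 0.1. reject H0.

tau_b = 0.8000 (C=9, D=1), p = 0.083333, reject H0.


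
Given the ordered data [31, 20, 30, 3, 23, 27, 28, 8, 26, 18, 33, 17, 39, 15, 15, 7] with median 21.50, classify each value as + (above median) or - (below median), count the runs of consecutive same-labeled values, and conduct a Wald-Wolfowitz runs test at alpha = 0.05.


Step 1: Compute median = 21.50; label A = above, B = below.
Labels in order: ABABAAABABABABBB  (n_A = 8, n_B = 8)
Step 2: Count runs R = 12.
Step 3: Under H0 (random ordering), E[R] = 2*n_A*n_B/(n_A+n_B) + 1 = 2*8*8/16 + 1 = 9.0000.
        Var[R] = 2*n_A*n_B*(2*n_A*n_B - n_A - n_B) / ((n_A+n_B)^2 * (n_A+n_B-1)) = 14336/3840 = 3.7333.
        SD[R] = 1.9322.
Step 4: Continuity-corrected z = (R - 0.5 - E[R]) / SD[R] = (12 - 0.5 - 9.0000) / 1.9322 = 1.2939.
Step 5: Two-sided p-value via normal approximation = 2*(1 - Phi(|z|)) = 0.195709.
Step 6: alpha = 0.05. fail to reject H0.

R = 12, z = 1.2939, p = 0.195709, fail to reject H0.


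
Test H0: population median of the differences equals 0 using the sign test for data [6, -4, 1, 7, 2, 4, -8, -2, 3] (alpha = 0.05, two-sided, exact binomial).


Step 1: Discard zero differences. Original n = 9; n_eff = number of nonzero differences = 9.
Nonzero differences (with sign): +6, -4, +1, +7, +2, +4, -8, -2, +3
Step 2: Count signs: positive = 6, negative = 3.
Step 3: Under H0: P(positive) = 0.5, so the number of positives S ~ Bin(9, 0.5).
Step 4: Two-sided exact p-value = sum of Bin(9,0.5) probabilities at or below the observed probability = 0.507812.
Step 5: alpha = 0.05. fail to reject H0.

n_eff = 9, pos = 6, neg = 3, p = 0.507812, fail to reject H0.


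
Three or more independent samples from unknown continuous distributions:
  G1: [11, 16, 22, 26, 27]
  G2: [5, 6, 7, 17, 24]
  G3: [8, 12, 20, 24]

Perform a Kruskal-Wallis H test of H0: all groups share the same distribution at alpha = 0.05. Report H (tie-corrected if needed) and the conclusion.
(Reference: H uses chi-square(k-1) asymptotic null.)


Step 1: Combine all N = 14 observations and assign midranks.
sorted (value, group, rank): (5,G2,1), (6,G2,2), (7,G2,3), (8,G3,4), (11,G1,5), (12,G3,6), (16,G1,7), (17,G2,8), (20,G3,9), (22,G1,10), (24,G2,11.5), (24,G3,11.5), (26,G1,13), (27,G1,14)
Step 2: Sum ranks within each group.
R_1 = 49 (n_1 = 5)
R_2 = 25.5 (n_2 = 5)
R_3 = 30.5 (n_3 = 4)
Step 3: H = 12/(N(N+1)) * sum(R_i^2/n_i) - 3(N+1)
     = 12/(14*15) * (49^2/5 + 25.5^2/5 + 30.5^2/4) - 3*15
     = 0.057143 * 842.812 - 45
     = 3.160714.
Step 4: Ties present; correction factor C = 1 - 6/(14^3 - 14) = 0.997802. Corrected H = 3.160714 / 0.997802 = 3.167676.
Step 5: Under H0, H ~ chi^2(2); p-value = 0.205186.
Step 6: alpha = 0.05. fail to reject H0.

H = 3.1677, df = 2, p = 0.205186, fail to reject H0.


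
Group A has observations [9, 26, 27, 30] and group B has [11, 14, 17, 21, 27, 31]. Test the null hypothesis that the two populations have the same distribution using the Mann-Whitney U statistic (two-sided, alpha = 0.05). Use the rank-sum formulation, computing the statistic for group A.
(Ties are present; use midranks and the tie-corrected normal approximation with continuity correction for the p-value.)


Step 1: Combine and sort all 10 observations; assign midranks.
sorted (value, group): (9,X), (11,Y), (14,Y), (17,Y), (21,Y), (26,X), (27,X), (27,Y), (30,X), (31,Y)
ranks: 9->1, 11->2, 14->3, 17->4, 21->5, 26->6, 27->7.5, 27->7.5, 30->9, 31->10
Step 2: Rank sum for X: R1 = 1 + 6 + 7.5 + 9 = 23.5.
Step 3: U_X = R1 - n1(n1+1)/2 = 23.5 - 4*5/2 = 23.5 - 10 = 13.5.
       U_Y = n1*n2 - U_X = 24 - 13.5 = 10.5.
Step 4: Ties are present, so use the tie-corrected normal approximation (with continuity correction) for the p-value.
Step 5: p-value = 0.830664; compare to alpha = 0.05. fail to reject H0.

U_X = 13.5, p = 0.830664, fail to reject H0 at alpha = 0.05.


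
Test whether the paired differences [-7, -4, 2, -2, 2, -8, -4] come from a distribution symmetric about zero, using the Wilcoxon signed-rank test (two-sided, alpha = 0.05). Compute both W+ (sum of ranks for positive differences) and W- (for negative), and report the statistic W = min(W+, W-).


Step 1: Drop any zero differences (none here) and take |d_i|.
|d| = [7, 4, 2, 2, 2, 8, 4]
Step 2: Midrank |d_i| (ties get averaged ranks).
ranks: |7|->6, |4|->4.5, |2|->2, |2|->2, |2|->2, |8|->7, |4|->4.5
Step 3: Attach original signs; sum ranks with positive sign and with negative sign.
W+ = 2 + 2 = 4
W- = 6 + 4.5 + 2 + 7 + 4.5 = 24
(Check: W+ + W- = 28 should equal n(n+1)/2 = 28.)
Step 4: Test statistic W = min(W+, W-) = 4.
Step 5: Ties in |d|, so use the tie-corrected normal approximation.
        E[W] = n(n+1)/4 = 7*8/4 = 14.
        Tie groups: |d|=2 (t=3), |d|=4 (t=2); sum(t^3 - t) = 30.
        Var[W] = n(n+1)(2n+1)/24 - sum(t^3-t)/48 = 840/24 - 30/48 = 34.375.
        z = (W - E[W]) / sqrt(Var[W]) = (4 - 14) / 5.8630 = -1.7056.
        Two-sided p = 2*Phi(z) = 0.088082.
Step 6: alpha = 0.05. fail to reject H0.

W+ = 4, W- = 24, W = min = 4, p = 0.088082, fail to reject H0.


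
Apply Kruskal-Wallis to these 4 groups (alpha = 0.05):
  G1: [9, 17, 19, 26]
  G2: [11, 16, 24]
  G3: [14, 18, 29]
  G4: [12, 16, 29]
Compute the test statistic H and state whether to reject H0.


Step 1: Combine all N = 13 observations and assign midranks.
sorted (value, group, rank): (9,G1,1), (11,G2,2), (12,G4,3), (14,G3,4), (16,G2,5.5), (16,G4,5.5), (17,G1,7), (18,G3,8), (19,G1,9), (24,G2,10), (26,G1,11), (29,G3,12.5), (29,G4,12.5)
Step 2: Sum ranks within each group.
R_1 = 28 (n_1 = 4)
R_2 = 17.5 (n_2 = 3)
R_3 = 24.5 (n_3 = 3)
R_4 = 21 (n_4 = 3)
Step 3: H = 12/(N(N+1)) * sum(R_i^2/n_i) - 3(N+1)
     = 12/(13*14) * (28^2/4 + 17.5^2/3 + 24.5^2/3 + 21^2/3) - 3*14
     = 0.065934 * 645.167 - 42
     = 0.538462.
Step 4: Ties present; correction factor C = 1 - 12/(13^3 - 13) = 0.994505. Corrected H = 0.538462 / 0.994505 = 0.541436.
Step 5: Under H0, H ~ chi^2(3); p-value = 0.909698.
Step 6: alpha = 0.05. fail to reject H0.

H = 0.5414, df = 3, p = 0.909698, fail to reject H0.


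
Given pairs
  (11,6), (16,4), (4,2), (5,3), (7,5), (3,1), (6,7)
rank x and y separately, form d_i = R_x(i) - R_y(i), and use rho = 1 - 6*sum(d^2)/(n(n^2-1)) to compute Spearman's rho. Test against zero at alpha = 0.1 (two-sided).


Step 1: Rank x and y separately (midranks; no ties here).
rank(x): 11->6, 16->7, 4->2, 5->3, 7->5, 3->1, 6->4
rank(y): 6->6, 4->4, 2->2, 3->3, 5->5, 1->1, 7->7
Step 2: d_i = R_x(i) - R_y(i); compute d_i^2.
  (6-6)^2=0, (7-4)^2=9, (2-2)^2=0, (3-3)^2=0, (5-5)^2=0, (1-1)^2=0, (4-7)^2=9
sum(d^2) = 18.
Step 3: rho = 1 - 6*18 / (7*(7^2 - 1)) = 1 - 108/336 = 0.678571.
Step 4: Under H0, t = rho * sqrt((n-2)/(1-rho^2)) = 2.0657 ~ t(5).
Step 5: Two-sided p-value from the t-distribution with 5 df = 0.093750.
Step 6: alpha = 0.1. reject H0.

rho = 0.6786, p = 0.093750, reject H0 at alpha = 0.1.


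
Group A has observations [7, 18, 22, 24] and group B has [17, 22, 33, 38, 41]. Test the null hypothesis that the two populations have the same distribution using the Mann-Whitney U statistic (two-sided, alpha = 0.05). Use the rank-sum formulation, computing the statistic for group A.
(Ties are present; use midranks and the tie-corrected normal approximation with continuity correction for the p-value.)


Step 1: Combine and sort all 9 observations; assign midranks.
sorted (value, group): (7,X), (17,Y), (18,X), (22,X), (22,Y), (24,X), (33,Y), (38,Y), (41,Y)
ranks: 7->1, 17->2, 18->3, 22->4.5, 22->4.5, 24->6, 33->7, 38->8, 41->9
Step 2: Rank sum for X: R1 = 1 + 3 + 4.5 + 6 = 14.5.
Step 3: U_X = R1 - n1(n1+1)/2 = 14.5 - 4*5/2 = 14.5 - 10 = 4.5.
       U_Y = n1*n2 - U_X = 20 - 4.5 = 15.5.
Step 4: Ties are present, so use the tie-corrected normal approximation (with continuity correction) for the p-value.
Step 5: p-value = 0.218742; compare to alpha = 0.05. fail to reject H0.

U_X = 4.5, p = 0.218742, fail to reject H0 at alpha = 0.05.


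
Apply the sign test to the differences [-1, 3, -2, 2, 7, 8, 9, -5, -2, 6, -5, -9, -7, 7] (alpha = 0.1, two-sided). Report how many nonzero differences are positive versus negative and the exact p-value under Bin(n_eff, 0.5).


Step 1: Discard zero differences. Original n = 14; n_eff = number of nonzero differences = 14.
Nonzero differences (with sign): -1, +3, -2, +2, +7, +8, +9, -5, -2, +6, -5, -9, -7, +7
Step 2: Count signs: positive = 7, negative = 7.
Step 3: Under H0: P(positive) = 0.5, so the number of positives S ~ Bin(14, 0.5).
Step 4: Two-sided exact p-value = sum of Bin(14,0.5) probabilities at or below the observed probability = 1.000000.
Step 5: alpha = 0.1. fail to reject H0.

n_eff = 14, pos = 7, neg = 7, p = 1.000000, fail to reject H0.


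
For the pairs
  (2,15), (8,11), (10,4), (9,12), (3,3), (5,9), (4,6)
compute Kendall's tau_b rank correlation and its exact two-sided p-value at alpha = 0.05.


Step 1: Enumerate the 21 unordered pairs (i,j) with i<j and classify each by sign(x_j-x_i) * sign(y_j-y_i).
  (1,2):dx=+6,dy=-4->D; (1,3):dx=+8,dy=-11->D; (1,4):dx=+7,dy=-3->D; (1,5):dx=+1,dy=-12->D
  (1,6):dx=+3,dy=-6->D; (1,7):dx=+2,dy=-9->D; (2,3):dx=+2,dy=-7->D; (2,4):dx=+1,dy=+1->C
  (2,5):dx=-5,dy=-8->C; (2,6):dx=-3,dy=-2->C; (2,7):dx=-4,dy=-5->C; (3,4):dx=-1,dy=+8->D
  (3,5):dx=-7,dy=-1->C; (3,6):dx=-5,dy=+5->D; (3,7):dx=-6,dy=+2->D; (4,5):dx=-6,dy=-9->C
  (4,6):dx=-4,dy=-3->C; (4,7):dx=-5,dy=-6->C; (5,6):dx=+2,dy=+6->C; (5,7):dx=+1,dy=+3->C
  (6,7):dx=-1,dy=-3->C
Step 2: C = 11, D = 10, total pairs = 21.
Step 3: tau = (C - D)/(n(n-1)/2) = (11 - 10)/21 = 0.047619.
Step 4: Exact two-sided p-value (enumerate n! = 5040 permutations of y under H0): p = 1.000000.
Step 5: alpha = 0.05. fail to reject H0.

tau_b = 0.0476 (C=11, D=10), p = 1.000000, fail to reject H0.


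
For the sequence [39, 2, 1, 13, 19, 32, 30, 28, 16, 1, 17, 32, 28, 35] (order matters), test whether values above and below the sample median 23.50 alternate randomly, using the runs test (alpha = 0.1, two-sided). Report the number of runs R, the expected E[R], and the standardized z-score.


Step 1: Compute median = 23.50; label A = above, B = below.
Labels in order: ABBBBAAABBBAAA  (n_A = 7, n_B = 7)
Step 2: Count runs R = 5.
Step 3: Under H0 (random ordering), E[R] = 2*n_A*n_B/(n_A+n_B) + 1 = 2*7*7/14 + 1 = 8.0000.
        Var[R] = 2*n_A*n_B*(2*n_A*n_B - n_A - n_B) / ((n_A+n_B)^2 * (n_A+n_B-1)) = 8232/2548 = 3.2308.
        SD[R] = 1.7974.
Step 4: Continuity-corrected z = (R + 0.5 - E[R]) / SD[R] = (5 + 0.5 - 8.0000) / 1.7974 = -1.3909.
Step 5: Two-sided p-value via normal approximation = 2*(1 - Phi(|z|)) = 0.164264.
Step 6: alpha = 0.1. fail to reject H0.

R = 5, z = -1.3909, p = 0.164264, fail to reject H0.


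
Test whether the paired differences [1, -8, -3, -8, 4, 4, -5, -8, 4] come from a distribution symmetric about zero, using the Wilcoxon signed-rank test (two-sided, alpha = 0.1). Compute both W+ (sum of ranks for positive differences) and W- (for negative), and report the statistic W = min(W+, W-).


Step 1: Drop any zero differences (none here) and take |d_i|.
|d| = [1, 8, 3, 8, 4, 4, 5, 8, 4]
Step 2: Midrank |d_i| (ties get averaged ranks).
ranks: |1|->1, |8|->8, |3|->2, |8|->8, |4|->4, |4|->4, |5|->6, |8|->8, |4|->4
Step 3: Attach original signs; sum ranks with positive sign and with negative sign.
W+ = 1 + 4 + 4 + 4 = 13
W- = 8 + 2 + 8 + 6 + 8 = 32
(Check: W+ + W- = 45 should equal n(n+1)/2 = 45.)
Step 4: Test statistic W = min(W+, W-) = 13.
Step 5: Ties in |d|, so use the tie-corrected normal approximation.
        E[W] = n(n+1)/4 = 9*10/4 = 22.5.
        Tie groups: |d|=4 (t=3), |d|=8 (t=3); sum(t^3 - t) = 48.
        Var[W] = n(n+1)(2n+1)/24 - sum(t^3-t)/48 = 1710/24 - 48/48 = 70.25.
        z = (W - E[W]) / sqrt(Var[W]) = (13 - 22.5) / 8.3815 = -1.1334.
        Two-sided p = 2*Phi(z) = 0.257027.
Step 6: alpha = 0.1. fail to reject H0.

W+ = 13, W- = 32, W = min = 13, p = 0.257027, fail to reject H0.


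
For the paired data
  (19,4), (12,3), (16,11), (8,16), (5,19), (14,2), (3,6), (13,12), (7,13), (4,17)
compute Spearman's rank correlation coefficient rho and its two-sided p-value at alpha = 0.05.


Step 1: Rank x and y separately (midranks; no ties here).
rank(x): 19->10, 12->6, 16->9, 8->5, 5->3, 14->8, 3->1, 13->7, 7->4, 4->2
rank(y): 4->3, 3->2, 11->5, 16->8, 19->10, 2->1, 6->4, 12->6, 13->7, 17->9
Step 2: d_i = R_x(i) - R_y(i); compute d_i^2.
  (10-3)^2=49, (6-2)^2=16, (9-5)^2=16, (5-8)^2=9, (3-10)^2=49, (8-1)^2=49, (1-4)^2=9, (7-6)^2=1, (4-7)^2=9, (2-9)^2=49
sum(d^2) = 256.
Step 3: rho = 1 - 6*256 / (10*(10^2 - 1)) = 1 - 1536/990 = -0.551515.
Step 4: Under H0, t = rho * sqrt((n-2)/(1-rho^2)) = -1.8700 ~ t(8).
Step 5: Two-sided p-value from the t-distribution with 8 df = 0.098401.
Step 6: alpha = 0.05. fail to reject H0.

rho = -0.5515, p = 0.098401, fail to reject H0 at alpha = 0.05.


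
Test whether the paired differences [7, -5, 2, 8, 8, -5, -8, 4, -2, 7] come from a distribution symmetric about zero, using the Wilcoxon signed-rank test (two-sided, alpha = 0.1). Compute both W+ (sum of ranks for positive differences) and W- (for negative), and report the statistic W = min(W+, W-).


Step 1: Drop any zero differences (none here) and take |d_i|.
|d| = [7, 5, 2, 8, 8, 5, 8, 4, 2, 7]
Step 2: Midrank |d_i| (ties get averaged ranks).
ranks: |7|->6.5, |5|->4.5, |2|->1.5, |8|->9, |8|->9, |5|->4.5, |8|->9, |4|->3, |2|->1.5, |7|->6.5
Step 3: Attach original signs; sum ranks with positive sign and with negative sign.
W+ = 6.5 + 1.5 + 9 + 9 + 3 + 6.5 = 35.5
W- = 4.5 + 4.5 + 9 + 1.5 = 19.5
(Check: W+ + W- = 55 should equal n(n+1)/2 = 55.)
Step 4: Test statistic W = min(W+, W-) = 19.5.
Step 5: Ties in |d|, so use the tie-corrected normal approximation.
        E[W] = n(n+1)/4 = 10*11/4 = 27.5.
        Tie groups: |d|=2 (t=2), |d|=5 (t=2), |d|=7 (t=2), |d|=8 (t=3); sum(t^3 - t) = 42.
        Var[W] = n(n+1)(2n+1)/24 - sum(t^3-t)/48 = 2310/24 - 42/48 = 95.375.
        z = (W - E[W]) / sqrt(Var[W]) = (19.5 - 27.5) / 9.7660 = -0.8192.
        Two-sided p = 2*Phi(z) = 0.412691.
Step 6: alpha = 0.1. fail to reject H0.

W+ = 35.5, W- = 19.5, W = min = 19.5, p = 0.412691, fail to reject H0.


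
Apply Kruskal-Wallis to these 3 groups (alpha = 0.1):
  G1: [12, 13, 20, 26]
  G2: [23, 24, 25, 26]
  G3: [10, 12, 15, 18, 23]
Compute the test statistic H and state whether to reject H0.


Step 1: Combine all N = 13 observations and assign midranks.
sorted (value, group, rank): (10,G3,1), (12,G1,2.5), (12,G3,2.5), (13,G1,4), (15,G3,5), (18,G3,6), (20,G1,7), (23,G2,8.5), (23,G3,8.5), (24,G2,10), (25,G2,11), (26,G1,12.5), (26,G2,12.5)
Step 2: Sum ranks within each group.
R_1 = 26 (n_1 = 4)
R_2 = 42 (n_2 = 4)
R_3 = 23 (n_3 = 5)
Step 3: H = 12/(N(N+1)) * sum(R_i^2/n_i) - 3(N+1)
     = 12/(13*14) * (26^2/4 + 42^2/4 + 23^2/5) - 3*14
     = 0.065934 * 715.8 - 42
     = 5.195604.
Step 4: Ties present; correction factor C = 1 - 18/(13^3 - 13) = 0.991758. Corrected H = 5.195604 / 0.991758 = 5.238781.
Step 5: Under H0, H ~ chi^2(2); p-value = 0.072847.
Step 6: alpha = 0.1. reject H0.

H = 5.2388, df = 2, p = 0.072847, reject H0.


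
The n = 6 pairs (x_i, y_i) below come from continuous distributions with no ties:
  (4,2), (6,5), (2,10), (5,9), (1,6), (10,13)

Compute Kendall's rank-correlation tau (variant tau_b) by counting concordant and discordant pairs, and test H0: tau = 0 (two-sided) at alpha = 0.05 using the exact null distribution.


Step 1: Enumerate the 15 unordered pairs (i,j) with i<j and classify each by sign(x_j-x_i) * sign(y_j-y_i).
  (1,2):dx=+2,dy=+3->C; (1,3):dx=-2,dy=+8->D; (1,4):dx=+1,dy=+7->C; (1,5):dx=-3,dy=+4->D
  (1,6):dx=+6,dy=+11->C; (2,3):dx=-4,dy=+5->D; (2,4):dx=-1,dy=+4->D; (2,5):dx=-5,dy=+1->D
  (2,6):dx=+4,dy=+8->C; (3,4):dx=+3,dy=-1->D; (3,5):dx=-1,dy=-4->C; (3,6):dx=+8,dy=+3->C
  (4,5):dx=-4,dy=-3->C; (4,6):dx=+5,dy=+4->C; (5,6):dx=+9,dy=+7->C
Step 2: C = 9, D = 6, total pairs = 15.
Step 3: tau = (C - D)/(n(n-1)/2) = (9 - 6)/15 = 0.200000.
Step 4: Exact two-sided p-value (enumerate n! = 720 permutations of y under H0): p = 0.719444.
Step 5: alpha = 0.05. fail to reject H0.

tau_b = 0.2000 (C=9, D=6), p = 0.719444, fail to reject H0.


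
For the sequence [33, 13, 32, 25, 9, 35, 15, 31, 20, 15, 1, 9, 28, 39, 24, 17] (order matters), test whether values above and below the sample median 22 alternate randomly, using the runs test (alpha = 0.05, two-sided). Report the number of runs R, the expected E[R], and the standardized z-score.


Step 1: Compute median = 22; label A = above, B = below.
Labels in order: ABAABABABBBBAAAB  (n_A = 8, n_B = 8)
Step 2: Count runs R = 10.
Step 3: Under H0 (random ordering), E[R] = 2*n_A*n_B/(n_A+n_B) + 1 = 2*8*8/16 + 1 = 9.0000.
        Var[R] = 2*n_A*n_B*(2*n_A*n_B - n_A - n_B) / ((n_A+n_B)^2 * (n_A+n_B-1)) = 14336/3840 = 3.7333.
        SD[R] = 1.9322.
Step 4: Continuity-corrected z = (R - 0.5 - E[R]) / SD[R] = (10 - 0.5 - 9.0000) / 1.9322 = 0.2588.
Step 5: Two-sided p-value via normal approximation = 2*(1 - Phi(|z|)) = 0.795809.
Step 6: alpha = 0.05. fail to reject H0.

R = 10, z = 0.2588, p = 0.795809, fail to reject H0.


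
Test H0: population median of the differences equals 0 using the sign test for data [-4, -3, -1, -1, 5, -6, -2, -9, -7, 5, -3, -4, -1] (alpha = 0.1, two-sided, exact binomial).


Step 1: Discard zero differences. Original n = 13; n_eff = number of nonzero differences = 13.
Nonzero differences (with sign): -4, -3, -1, -1, +5, -6, -2, -9, -7, +5, -3, -4, -1
Step 2: Count signs: positive = 2, negative = 11.
Step 3: Under H0: P(positive) = 0.5, so the number of positives S ~ Bin(13, 0.5).
Step 4: Two-sided exact p-value = sum of Bin(13,0.5) probabilities at or below the observed probability = 0.022461.
Step 5: alpha = 0.1. reject H0.

n_eff = 13, pos = 2, neg = 11, p = 0.022461, reject H0.


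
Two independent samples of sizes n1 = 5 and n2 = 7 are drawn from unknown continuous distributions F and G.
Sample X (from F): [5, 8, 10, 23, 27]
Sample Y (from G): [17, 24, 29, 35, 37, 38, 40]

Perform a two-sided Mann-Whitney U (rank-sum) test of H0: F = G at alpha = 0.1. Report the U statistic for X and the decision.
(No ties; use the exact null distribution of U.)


Step 1: Combine and sort all 12 observations; assign midranks.
sorted (value, group): (5,X), (8,X), (10,X), (17,Y), (23,X), (24,Y), (27,X), (29,Y), (35,Y), (37,Y), (38,Y), (40,Y)
ranks: 5->1, 8->2, 10->3, 17->4, 23->5, 24->6, 27->7, 29->8, 35->9, 37->10, 38->11, 40->12
Step 2: Rank sum for X: R1 = 1 + 2 + 3 + 5 + 7 = 18.
Step 3: U_X = R1 - n1(n1+1)/2 = 18 - 5*6/2 = 18 - 15 = 3.
       U_Y = n1*n2 - U_X = 35 - 3 = 32.
Step 4: No ties, so the exact null distribution of U (based on enumerating the C(12,5) = 792 equally likely rank assignments) gives the two-sided p-value.
Step 5: p-value = 0.017677; compare to alpha = 0.1. reject H0.

U_X = 3, p = 0.017677, reject H0 at alpha = 0.1.


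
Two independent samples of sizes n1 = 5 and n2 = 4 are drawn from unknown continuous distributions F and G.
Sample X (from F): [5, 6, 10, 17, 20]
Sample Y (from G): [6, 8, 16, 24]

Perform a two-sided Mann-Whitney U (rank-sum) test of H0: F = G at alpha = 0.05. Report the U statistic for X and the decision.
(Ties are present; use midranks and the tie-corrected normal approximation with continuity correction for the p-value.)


Step 1: Combine and sort all 9 observations; assign midranks.
sorted (value, group): (5,X), (6,X), (6,Y), (8,Y), (10,X), (16,Y), (17,X), (20,X), (24,Y)
ranks: 5->1, 6->2.5, 6->2.5, 8->4, 10->5, 16->6, 17->7, 20->8, 24->9
Step 2: Rank sum for X: R1 = 1 + 2.5 + 5 + 7 + 8 = 23.5.
Step 3: U_X = R1 - n1(n1+1)/2 = 23.5 - 5*6/2 = 23.5 - 15 = 8.5.
       U_Y = n1*n2 - U_X = 20 - 8.5 = 11.5.
Step 4: Ties are present, so use the tie-corrected normal approximation (with continuity correction) for the p-value.
Step 5: p-value = 0.805701; compare to alpha = 0.05. fail to reject H0.

U_X = 8.5, p = 0.805701, fail to reject H0 at alpha = 0.05.


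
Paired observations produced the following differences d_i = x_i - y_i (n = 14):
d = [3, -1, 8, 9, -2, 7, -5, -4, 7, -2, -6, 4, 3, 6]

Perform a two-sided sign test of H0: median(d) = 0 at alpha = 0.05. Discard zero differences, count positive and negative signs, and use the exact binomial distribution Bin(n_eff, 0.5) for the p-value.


Step 1: Discard zero differences. Original n = 14; n_eff = number of nonzero differences = 14.
Nonzero differences (with sign): +3, -1, +8, +9, -2, +7, -5, -4, +7, -2, -6, +4, +3, +6
Step 2: Count signs: positive = 8, negative = 6.
Step 3: Under H0: P(positive) = 0.5, so the number of positives S ~ Bin(14, 0.5).
Step 4: Two-sided exact p-value = sum of Bin(14,0.5) probabilities at or below the observed probability = 0.790527.
Step 5: alpha = 0.05. fail to reject H0.

n_eff = 14, pos = 8, neg = 6, p = 0.790527, fail to reject H0.


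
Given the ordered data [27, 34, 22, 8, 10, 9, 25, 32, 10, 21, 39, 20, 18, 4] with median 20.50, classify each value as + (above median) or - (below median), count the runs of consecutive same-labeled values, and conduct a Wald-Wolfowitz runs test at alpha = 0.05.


Step 1: Compute median = 20.50; label A = above, B = below.
Labels in order: AAABBBAABAABBB  (n_A = 7, n_B = 7)
Step 2: Count runs R = 6.
Step 3: Under H0 (random ordering), E[R] = 2*n_A*n_B/(n_A+n_B) + 1 = 2*7*7/14 + 1 = 8.0000.
        Var[R] = 2*n_A*n_B*(2*n_A*n_B - n_A - n_B) / ((n_A+n_B)^2 * (n_A+n_B-1)) = 8232/2548 = 3.2308.
        SD[R] = 1.7974.
Step 4: Continuity-corrected z = (R + 0.5 - E[R]) / SD[R] = (6 + 0.5 - 8.0000) / 1.7974 = -0.8345.
Step 5: Two-sided p-value via normal approximation = 2*(1 - Phi(|z|)) = 0.403986.
Step 6: alpha = 0.05. fail to reject H0.

R = 6, z = -0.8345, p = 0.403986, fail to reject H0.


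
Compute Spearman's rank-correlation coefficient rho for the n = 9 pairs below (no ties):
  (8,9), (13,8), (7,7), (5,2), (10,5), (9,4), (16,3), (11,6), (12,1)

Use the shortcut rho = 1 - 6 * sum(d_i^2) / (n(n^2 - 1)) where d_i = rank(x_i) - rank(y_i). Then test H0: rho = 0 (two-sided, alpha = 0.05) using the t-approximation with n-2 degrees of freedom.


Step 1: Rank x and y separately (midranks; no ties here).
rank(x): 8->3, 13->8, 7->2, 5->1, 10->5, 9->4, 16->9, 11->6, 12->7
rank(y): 9->9, 8->8, 7->7, 2->2, 5->5, 4->4, 3->3, 6->6, 1->1
Step 2: d_i = R_x(i) - R_y(i); compute d_i^2.
  (3-9)^2=36, (8-8)^2=0, (2-7)^2=25, (1-2)^2=1, (5-5)^2=0, (4-4)^2=0, (9-3)^2=36, (6-6)^2=0, (7-1)^2=36
sum(d^2) = 134.
Step 3: rho = 1 - 6*134 / (9*(9^2 - 1)) = 1 - 804/720 = -0.116667.
Step 4: Under H0, t = rho * sqrt((n-2)/(1-rho^2)) = -0.3108 ~ t(7).
Step 5: Two-sided p-value from the t-distribution with 7 df = 0.765008.
Step 6: alpha = 0.05. fail to reject H0.

rho = -0.1167, p = 0.765008, fail to reject H0 at alpha = 0.05.


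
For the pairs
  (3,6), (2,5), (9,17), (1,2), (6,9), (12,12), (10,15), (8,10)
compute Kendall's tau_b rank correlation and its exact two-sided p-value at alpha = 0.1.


Step 1: Enumerate the 28 unordered pairs (i,j) with i<j and classify each by sign(x_j-x_i) * sign(y_j-y_i).
  (1,2):dx=-1,dy=-1->C; (1,3):dx=+6,dy=+11->C; (1,4):dx=-2,dy=-4->C; (1,5):dx=+3,dy=+3->C
  (1,6):dx=+9,dy=+6->C; (1,7):dx=+7,dy=+9->C; (1,8):dx=+5,dy=+4->C; (2,3):dx=+7,dy=+12->C
  (2,4):dx=-1,dy=-3->C; (2,5):dx=+4,dy=+4->C; (2,6):dx=+10,dy=+7->C; (2,7):dx=+8,dy=+10->C
  (2,8):dx=+6,dy=+5->C; (3,4):dx=-8,dy=-15->C; (3,5):dx=-3,dy=-8->C; (3,6):dx=+3,dy=-5->D
  (3,7):dx=+1,dy=-2->D; (3,8):dx=-1,dy=-7->C; (4,5):dx=+5,dy=+7->C; (4,6):dx=+11,dy=+10->C
  (4,7):dx=+9,dy=+13->C; (4,8):dx=+7,dy=+8->C; (5,6):dx=+6,dy=+3->C; (5,7):dx=+4,dy=+6->C
  (5,8):dx=+2,dy=+1->C; (6,7):dx=-2,dy=+3->D; (6,8):dx=-4,dy=-2->C; (7,8):dx=-2,dy=-5->C
Step 2: C = 25, D = 3, total pairs = 28.
Step 3: tau = (C - D)/(n(n-1)/2) = (25 - 3)/28 = 0.785714.
Step 4: Exact two-sided p-value (enumerate n! = 40320 permutations of y under H0): p = 0.005506.
Step 5: alpha = 0.1. reject H0.

tau_b = 0.7857 (C=25, D=3), p = 0.005506, reject H0.


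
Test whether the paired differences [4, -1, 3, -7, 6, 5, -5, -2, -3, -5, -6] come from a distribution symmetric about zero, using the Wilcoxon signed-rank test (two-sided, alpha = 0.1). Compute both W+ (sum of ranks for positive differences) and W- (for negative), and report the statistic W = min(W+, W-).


Step 1: Drop any zero differences (none here) and take |d_i|.
|d| = [4, 1, 3, 7, 6, 5, 5, 2, 3, 5, 6]
Step 2: Midrank |d_i| (ties get averaged ranks).
ranks: |4|->5, |1|->1, |3|->3.5, |7|->11, |6|->9.5, |5|->7, |5|->7, |2|->2, |3|->3.5, |5|->7, |6|->9.5
Step 3: Attach original signs; sum ranks with positive sign and with negative sign.
W+ = 5 + 3.5 + 9.5 + 7 = 25
W- = 1 + 11 + 7 + 2 + 3.5 + 7 + 9.5 = 41
(Check: W+ + W- = 66 should equal n(n+1)/2 = 66.)
Step 4: Test statistic W = min(W+, W-) = 25.
Step 5: Ties in |d|, so use the tie-corrected normal approximation.
        E[W] = n(n+1)/4 = 11*12/4 = 33.
        Tie groups: |d|=3 (t=2), |d|=5 (t=3), |d|=6 (t=2); sum(t^3 - t) = 36.
        Var[W] = n(n+1)(2n+1)/24 - sum(t^3-t)/48 = 3036/24 - 36/48 = 125.75.
        z = (W - E[W]) / sqrt(Var[W]) = (25 - 33) / 11.2138 = -0.7134.
        Two-sided p = 2*Phi(z) = 0.475595.
Step 6: alpha = 0.1. fail to reject H0.

W+ = 25, W- = 41, W = min = 25, p = 0.475595, fail to reject H0.


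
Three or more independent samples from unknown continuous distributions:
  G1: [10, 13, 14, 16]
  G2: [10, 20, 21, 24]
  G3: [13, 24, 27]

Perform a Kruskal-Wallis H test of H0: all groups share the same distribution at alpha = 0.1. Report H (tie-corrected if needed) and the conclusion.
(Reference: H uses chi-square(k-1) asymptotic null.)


Step 1: Combine all N = 11 observations and assign midranks.
sorted (value, group, rank): (10,G1,1.5), (10,G2,1.5), (13,G1,3.5), (13,G3,3.5), (14,G1,5), (16,G1,6), (20,G2,7), (21,G2,8), (24,G2,9.5), (24,G3,9.5), (27,G3,11)
Step 2: Sum ranks within each group.
R_1 = 16 (n_1 = 4)
R_2 = 26 (n_2 = 4)
R_3 = 24 (n_3 = 3)
Step 3: H = 12/(N(N+1)) * sum(R_i^2/n_i) - 3(N+1)
     = 12/(11*12) * (16^2/4 + 26^2/4 + 24^2/3) - 3*12
     = 0.090909 * 425 - 36
     = 2.636364.
Step 4: Ties present; correction factor C = 1 - 18/(11^3 - 11) = 0.986364. Corrected H = 2.636364 / 0.986364 = 2.672811.
Step 5: Under H0, H ~ chi^2(2); p-value = 0.262789.
Step 6: alpha = 0.1. fail to reject H0.

H = 2.6728, df = 2, p = 0.262789, fail to reject H0.


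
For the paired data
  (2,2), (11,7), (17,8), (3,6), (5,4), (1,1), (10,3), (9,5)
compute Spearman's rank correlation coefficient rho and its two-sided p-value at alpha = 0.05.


Step 1: Rank x and y separately (midranks; no ties here).
rank(x): 2->2, 11->7, 17->8, 3->3, 5->4, 1->1, 10->6, 9->5
rank(y): 2->2, 7->7, 8->8, 6->6, 4->4, 1->1, 3->3, 5->5
Step 2: d_i = R_x(i) - R_y(i); compute d_i^2.
  (2-2)^2=0, (7-7)^2=0, (8-8)^2=0, (3-6)^2=9, (4-4)^2=0, (1-1)^2=0, (6-3)^2=9, (5-5)^2=0
sum(d^2) = 18.
Step 3: rho = 1 - 6*18 / (8*(8^2 - 1)) = 1 - 108/504 = 0.785714.
Step 4: Under H0, t = rho * sqrt((n-2)/(1-rho^2)) = 3.1113 ~ t(6).
Step 5: Two-sided p-value from the t-distribution with 6 df = 0.020815.
Step 6: alpha = 0.05. reject H0.

rho = 0.7857, p = 0.020815, reject H0 at alpha = 0.05.


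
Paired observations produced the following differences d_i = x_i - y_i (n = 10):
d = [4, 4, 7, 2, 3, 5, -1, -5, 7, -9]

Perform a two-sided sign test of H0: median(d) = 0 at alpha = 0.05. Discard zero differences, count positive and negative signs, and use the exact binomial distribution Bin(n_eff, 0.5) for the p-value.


Step 1: Discard zero differences. Original n = 10; n_eff = number of nonzero differences = 10.
Nonzero differences (with sign): +4, +4, +7, +2, +3, +5, -1, -5, +7, -9
Step 2: Count signs: positive = 7, negative = 3.
Step 3: Under H0: P(positive) = 0.5, so the number of positives S ~ Bin(10, 0.5).
Step 4: Two-sided exact p-value = sum of Bin(10,0.5) probabilities at or below the observed probability = 0.343750.
Step 5: alpha = 0.05. fail to reject H0.

n_eff = 10, pos = 7, neg = 3, p = 0.343750, fail to reject H0.


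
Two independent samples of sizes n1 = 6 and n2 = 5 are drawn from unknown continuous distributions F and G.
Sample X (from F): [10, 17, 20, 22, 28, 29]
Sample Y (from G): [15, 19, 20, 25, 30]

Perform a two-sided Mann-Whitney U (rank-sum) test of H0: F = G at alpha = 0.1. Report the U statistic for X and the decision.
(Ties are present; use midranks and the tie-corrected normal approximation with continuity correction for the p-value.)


Step 1: Combine and sort all 11 observations; assign midranks.
sorted (value, group): (10,X), (15,Y), (17,X), (19,Y), (20,X), (20,Y), (22,X), (25,Y), (28,X), (29,X), (30,Y)
ranks: 10->1, 15->2, 17->3, 19->4, 20->5.5, 20->5.5, 22->7, 25->8, 28->9, 29->10, 30->11
Step 2: Rank sum for X: R1 = 1 + 3 + 5.5 + 7 + 9 + 10 = 35.5.
Step 3: U_X = R1 - n1(n1+1)/2 = 35.5 - 6*7/2 = 35.5 - 21 = 14.5.
       U_Y = n1*n2 - U_X = 30 - 14.5 = 15.5.
Step 4: Ties are present, so use the tie-corrected normal approximation (with continuity correction) for the p-value.
Step 5: p-value = 1.000000; compare to alpha = 0.1. fail to reject H0.

U_X = 14.5, p = 1.000000, fail to reject H0 at alpha = 0.1.


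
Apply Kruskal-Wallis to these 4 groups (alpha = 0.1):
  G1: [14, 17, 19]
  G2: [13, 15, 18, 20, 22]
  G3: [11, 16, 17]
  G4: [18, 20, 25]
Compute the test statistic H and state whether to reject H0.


Step 1: Combine all N = 14 observations and assign midranks.
sorted (value, group, rank): (11,G3,1), (13,G2,2), (14,G1,3), (15,G2,4), (16,G3,5), (17,G1,6.5), (17,G3,6.5), (18,G2,8.5), (18,G4,8.5), (19,G1,10), (20,G2,11.5), (20,G4,11.5), (22,G2,13), (25,G4,14)
Step 2: Sum ranks within each group.
R_1 = 19.5 (n_1 = 3)
R_2 = 39 (n_2 = 5)
R_3 = 12.5 (n_3 = 3)
R_4 = 34 (n_4 = 3)
Step 3: H = 12/(N(N+1)) * sum(R_i^2/n_i) - 3(N+1)
     = 12/(14*15) * (19.5^2/3 + 39^2/5 + 12.5^2/3 + 34^2/3) - 3*15
     = 0.057143 * 868.367 - 45
     = 4.620952.
Step 4: Ties present; correction factor C = 1 - 18/(14^3 - 14) = 0.993407. Corrected H = 4.620952 / 0.993407 = 4.651622.
Step 5: Under H0, H ~ chi^2(3); p-value = 0.199158.
Step 6: alpha = 0.1. fail to reject H0.

H = 4.6516, df = 3, p = 0.199158, fail to reject H0.


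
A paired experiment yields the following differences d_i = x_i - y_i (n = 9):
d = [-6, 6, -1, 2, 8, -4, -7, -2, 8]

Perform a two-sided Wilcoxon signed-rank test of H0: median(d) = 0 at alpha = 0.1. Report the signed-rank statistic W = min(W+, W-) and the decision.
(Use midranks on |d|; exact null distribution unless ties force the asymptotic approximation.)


Step 1: Drop any zero differences (none here) and take |d_i|.
|d| = [6, 6, 1, 2, 8, 4, 7, 2, 8]
Step 2: Midrank |d_i| (ties get averaged ranks).
ranks: |6|->5.5, |6|->5.5, |1|->1, |2|->2.5, |8|->8.5, |4|->4, |7|->7, |2|->2.5, |8|->8.5
Step 3: Attach original signs; sum ranks with positive sign and with negative sign.
W+ = 5.5 + 2.5 + 8.5 + 8.5 = 25
W- = 5.5 + 1 + 4 + 7 + 2.5 = 20
(Check: W+ + W- = 45 should equal n(n+1)/2 = 45.)
Step 4: Test statistic W = min(W+, W-) = 20.
Step 5: Ties in |d|, so use the tie-corrected normal approximation.
        E[W] = n(n+1)/4 = 9*10/4 = 22.5.
        Tie groups: |d|=2 (t=2), |d|=6 (t=2), |d|=8 (t=2); sum(t^3 - t) = 18.
        Var[W] = n(n+1)(2n+1)/24 - sum(t^3-t)/48 = 1710/24 - 18/48 = 70.875.
        z = (W - E[W]) / sqrt(Var[W]) = (20 - 22.5) / 8.4187 = -0.2970.
        Two-sided p = 2*Phi(z) = 0.766499.
Step 6: alpha = 0.1. fail to reject H0.

W+ = 25, W- = 20, W = min = 20, p = 0.766499, fail to reject H0.


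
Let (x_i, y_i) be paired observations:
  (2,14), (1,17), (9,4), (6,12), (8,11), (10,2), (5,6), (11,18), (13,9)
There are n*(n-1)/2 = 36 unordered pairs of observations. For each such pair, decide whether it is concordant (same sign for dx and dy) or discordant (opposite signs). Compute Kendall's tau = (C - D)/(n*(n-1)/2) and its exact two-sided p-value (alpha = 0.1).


Step 1: Enumerate the 36 unordered pairs (i,j) with i<j and classify each by sign(x_j-x_i) * sign(y_j-y_i).
  (1,2):dx=-1,dy=+3->D; (1,3):dx=+7,dy=-10->D; (1,4):dx=+4,dy=-2->D; (1,5):dx=+6,dy=-3->D
  (1,6):dx=+8,dy=-12->D; (1,7):dx=+3,dy=-8->D; (1,8):dx=+9,dy=+4->C; (1,9):dx=+11,dy=-5->D
  (2,3):dx=+8,dy=-13->D; (2,4):dx=+5,dy=-5->D; (2,5):dx=+7,dy=-6->D; (2,6):dx=+9,dy=-15->D
  (2,7):dx=+4,dy=-11->D; (2,8):dx=+10,dy=+1->C; (2,9):dx=+12,dy=-8->D; (3,4):dx=-3,dy=+8->D
  (3,5):dx=-1,dy=+7->D; (3,6):dx=+1,dy=-2->D; (3,7):dx=-4,dy=+2->D; (3,8):dx=+2,dy=+14->C
  (3,9):dx=+4,dy=+5->C; (4,5):dx=+2,dy=-1->D; (4,6):dx=+4,dy=-10->D; (4,7):dx=-1,dy=-6->C
  (4,8):dx=+5,dy=+6->C; (4,9):dx=+7,dy=-3->D; (5,6):dx=+2,dy=-9->D; (5,7):dx=-3,dy=-5->C
  (5,8):dx=+3,dy=+7->C; (5,9):dx=+5,dy=-2->D; (6,7):dx=-5,dy=+4->D; (6,8):dx=+1,dy=+16->C
  (6,9):dx=+3,dy=+7->C; (7,8):dx=+6,dy=+12->C; (7,9):dx=+8,dy=+3->C; (8,9):dx=+2,dy=-9->D
Step 2: C = 12, D = 24, total pairs = 36.
Step 3: tau = (C - D)/(n(n-1)/2) = (12 - 24)/36 = -0.333333.
Step 4: Exact two-sided p-value (enumerate n! = 362880 permutations of y under H0): p = 0.259518.
Step 5: alpha = 0.1. fail to reject H0.

tau_b = -0.3333 (C=12, D=24), p = 0.259518, fail to reject H0.


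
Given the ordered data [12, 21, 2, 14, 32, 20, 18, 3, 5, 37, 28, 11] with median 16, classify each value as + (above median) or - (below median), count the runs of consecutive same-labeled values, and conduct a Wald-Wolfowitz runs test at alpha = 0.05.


Step 1: Compute median = 16; label A = above, B = below.
Labels in order: BABBAAABBAAB  (n_A = 6, n_B = 6)
Step 2: Count runs R = 7.
Step 3: Under H0 (random ordering), E[R] = 2*n_A*n_B/(n_A+n_B) + 1 = 2*6*6/12 + 1 = 7.0000.
        Var[R] = 2*n_A*n_B*(2*n_A*n_B - n_A - n_B) / ((n_A+n_B)^2 * (n_A+n_B-1)) = 4320/1584 = 2.7273.
        SD[R] = 1.6514.
Step 4: R = E[R], so z = 0 with no continuity correction.
Step 5: Two-sided p-value via normal approximation = 2*(1 - Phi(|z|)) = 1.000000.
Step 6: alpha = 0.05. fail to reject H0.

R = 7, z = 0.0000, p = 1.000000, fail to reject H0.


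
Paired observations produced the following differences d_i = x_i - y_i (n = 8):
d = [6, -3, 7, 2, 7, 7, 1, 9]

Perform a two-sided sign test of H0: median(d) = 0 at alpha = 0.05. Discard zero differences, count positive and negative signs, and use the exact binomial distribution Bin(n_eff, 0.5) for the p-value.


Step 1: Discard zero differences. Original n = 8; n_eff = number of nonzero differences = 8.
Nonzero differences (with sign): +6, -3, +7, +2, +7, +7, +1, +9
Step 2: Count signs: positive = 7, negative = 1.
Step 3: Under H0: P(positive) = 0.5, so the number of positives S ~ Bin(8, 0.5).
Step 4: Two-sided exact p-value = sum of Bin(8,0.5) probabilities at or below the observed probability = 0.070312.
Step 5: alpha = 0.05. fail to reject H0.

n_eff = 8, pos = 7, neg = 1, p = 0.070312, fail to reject H0.
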